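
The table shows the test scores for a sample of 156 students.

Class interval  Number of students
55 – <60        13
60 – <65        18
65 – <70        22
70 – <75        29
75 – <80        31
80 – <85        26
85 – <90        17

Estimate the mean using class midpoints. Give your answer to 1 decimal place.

73.7

Midpoints: 57.5, 62.5, 67.5, 72.5, 77.5, 82.5, 87.5
Σfm = 13×57.5 + 18×62.5 + 22×67.5 + 29×72.5 + 31×77.5 + 26×82.5 + 17×87.5 = 11495
n = Σf = 156
Mean = 11495 / 156 = 73.6859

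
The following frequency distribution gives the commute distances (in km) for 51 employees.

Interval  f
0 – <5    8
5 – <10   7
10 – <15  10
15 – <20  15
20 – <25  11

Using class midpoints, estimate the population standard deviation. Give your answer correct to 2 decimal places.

6.79

Midpoints: 2.5, 7.5, 12.5, 17.5, 22.5
n = 51, Σfm = 707.5, mean = 13.8725
Σfm² = 12168.75
Σf(m − x̄)² = Σfm² − (Σfm)²/n = 12168.75 − 707.5²/51 = 2353.9216
Population variance = 2353.9216 / 51 = 46.1553
Standard deviation = √46.1553 = 6.7938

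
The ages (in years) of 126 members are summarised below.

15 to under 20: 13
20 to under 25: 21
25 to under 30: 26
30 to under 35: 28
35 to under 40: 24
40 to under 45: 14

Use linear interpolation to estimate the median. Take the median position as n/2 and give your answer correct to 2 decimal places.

Cumulative frequencies: 13, 34, 60, 88, 112, 126
n = 126; position = n/2 = 63.
This falls in the class 30 to under 35: L = 30, F = 60, f = 28, h = 5.
Median ≈ 30 + ((63 − 60) / 28) × 5 = 30.5357

30.54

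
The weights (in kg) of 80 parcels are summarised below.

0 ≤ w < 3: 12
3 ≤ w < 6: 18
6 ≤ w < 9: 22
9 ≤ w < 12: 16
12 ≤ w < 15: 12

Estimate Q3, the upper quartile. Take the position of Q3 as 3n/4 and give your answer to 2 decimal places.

Cumulative frequencies: 12, 30, 52, 68, 80
n = 80; position = 3n/4 = 60.
This falls in the class 9 ≤ w < 12: L = 9, F = 52, f = 16, h = 3.
Upper quartile ≈ 9 + ((60 − 52) / 16) × 3 = 10.5000

10.50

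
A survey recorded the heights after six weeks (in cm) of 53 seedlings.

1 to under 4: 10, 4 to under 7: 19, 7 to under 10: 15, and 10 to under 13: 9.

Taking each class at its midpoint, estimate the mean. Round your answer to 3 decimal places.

6.802

Midpoints: 2.5, 5.5, 8.5, 11.5
Σfm = 10×2.5 + 19×5.5 + 15×8.5 + 9×11.5 = 360.5
n = Σf = 53
Mean = 360.5 / 53 = 6.8019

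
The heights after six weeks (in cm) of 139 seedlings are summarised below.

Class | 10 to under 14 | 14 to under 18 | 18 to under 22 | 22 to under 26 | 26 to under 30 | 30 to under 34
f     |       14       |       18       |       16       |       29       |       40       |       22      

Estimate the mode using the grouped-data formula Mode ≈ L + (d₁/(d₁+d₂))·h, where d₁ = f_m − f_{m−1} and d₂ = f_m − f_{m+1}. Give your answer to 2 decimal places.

27.52

Modal class: 26 to under 30 (highest frequency 40).
d₁ = 40 − 29 = 11, d₂ = 40 − 22 = 18
Mode ≈ 26 + (11/(11+18)) × 4 = 26 + 1.5172 = 27.5172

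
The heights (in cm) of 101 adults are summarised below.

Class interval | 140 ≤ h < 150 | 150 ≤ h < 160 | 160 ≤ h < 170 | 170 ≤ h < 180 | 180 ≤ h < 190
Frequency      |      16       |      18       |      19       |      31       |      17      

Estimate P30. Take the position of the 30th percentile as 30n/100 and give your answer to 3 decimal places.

Cumulative frequencies: 16, 34, 53, 84, 101
n = 101; position = 30n/100 = 30.3.
This falls in the class 150 ≤ h < 160: L = 150, F = 16, f = 18, h = 10.
30th percentile ≈ 150 + ((30.3 − 16) / 18) × 10 = 157.9444

157.944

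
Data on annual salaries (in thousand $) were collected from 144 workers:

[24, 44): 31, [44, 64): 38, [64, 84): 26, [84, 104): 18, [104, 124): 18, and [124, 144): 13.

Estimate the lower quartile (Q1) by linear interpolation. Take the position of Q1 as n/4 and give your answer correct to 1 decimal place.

46.6

Cumulative frequencies: 31, 69, 95, 113, 131, 144
n = 144; position = n/4 = 36.
This falls in the class [44, 64): L = 44, F = 31, f = 38, h = 20.
Lower quartile ≈ 44 + ((36 − 31) / 38) × 20 = 46.6316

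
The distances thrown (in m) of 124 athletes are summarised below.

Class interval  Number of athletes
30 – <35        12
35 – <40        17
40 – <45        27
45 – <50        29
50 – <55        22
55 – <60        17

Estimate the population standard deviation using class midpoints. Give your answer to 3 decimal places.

Midpoints: 32.5, 37.5, 42.5, 47.5, 52.5, 57.5
n = 124, Σfm = 5685, mean = 45.8468
Σfm² = 267625
Σf(m − x̄)² = Σfm² − (Σfm)²/n = 267625 − 5685²/124 = 6986.0887
Population variance = 6986.0887 / 124 = 56.3394
Standard deviation = √56.3394 = 7.5060

7.506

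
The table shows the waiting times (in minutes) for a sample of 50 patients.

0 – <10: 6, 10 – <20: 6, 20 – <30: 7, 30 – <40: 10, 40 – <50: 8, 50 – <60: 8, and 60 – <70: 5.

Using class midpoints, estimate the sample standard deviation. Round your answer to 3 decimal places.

18.622

Midpoints: 5, 15, 25, 35, 45, 55, 65
n = 50, Σfm = 1770, mean = 35.4000
Σfm² = 79650
Σf(m − x̄)² = Σfm² − (Σfm)²/n = 79650 − 1770²/50 = 16992.0000
Sample variance = 16992.0000 / 49 = 346.7755
Standard deviation = √346.7755 = 18.6219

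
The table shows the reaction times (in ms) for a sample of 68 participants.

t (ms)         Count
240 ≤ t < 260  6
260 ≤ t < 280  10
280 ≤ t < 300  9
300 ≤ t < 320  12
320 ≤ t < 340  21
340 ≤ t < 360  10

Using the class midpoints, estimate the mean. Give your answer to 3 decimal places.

Midpoints: 250, 270, 290, 310, 330, 350
Σfm = 6×250 + 10×270 + 9×290 + 12×310 + 21×330 + 10×350 = 20960
n = Σf = 68
Mean = 20960 / 68 = 308.2353

308.235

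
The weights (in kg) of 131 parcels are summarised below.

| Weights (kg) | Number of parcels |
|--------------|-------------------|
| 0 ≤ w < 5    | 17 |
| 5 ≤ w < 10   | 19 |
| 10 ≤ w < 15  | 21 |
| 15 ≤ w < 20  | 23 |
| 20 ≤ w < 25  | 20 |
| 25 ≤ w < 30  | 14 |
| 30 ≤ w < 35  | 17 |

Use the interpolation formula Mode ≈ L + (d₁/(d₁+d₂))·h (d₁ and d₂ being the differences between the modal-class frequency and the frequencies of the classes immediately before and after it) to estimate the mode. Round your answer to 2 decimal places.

17.00

Modal class: 15 ≤ w < 20 (highest frequency 23).
d₁ = 23 − 21 = 2, d₂ = 23 − 20 = 3
Mode ≈ 15 + (2/(2+3)) × 5 = 15 + 2.0000 = 17.0000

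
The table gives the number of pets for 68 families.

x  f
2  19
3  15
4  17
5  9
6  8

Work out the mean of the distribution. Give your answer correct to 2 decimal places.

Values: 2, 3, 4, 5, 6
Σfx = 19×2 + 15×3 + 17×4 + 9×5 + 8×6 = 244
n = Σf = 68
Mean = 244 / 68 = 3.5882

3.59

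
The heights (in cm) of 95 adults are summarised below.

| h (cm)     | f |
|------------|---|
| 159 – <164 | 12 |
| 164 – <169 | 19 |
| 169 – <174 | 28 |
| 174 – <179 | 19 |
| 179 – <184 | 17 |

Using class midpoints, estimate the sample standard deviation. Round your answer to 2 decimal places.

Midpoints: 161.5, 166.5, 171.5, 176.5, 181.5
n = 95, Σfm = 16342.5, mean = 172.0263
Σfm² = 2815163.75
Σf(m − x̄)² = Σfm² − (Σfm)²/n = 2815163.75 − 16342.5²/95 = 3823.6842
Sample variance = 3823.6842 / 94 = 40.6775
Standard deviation = √40.6775 = 6.3779

6.38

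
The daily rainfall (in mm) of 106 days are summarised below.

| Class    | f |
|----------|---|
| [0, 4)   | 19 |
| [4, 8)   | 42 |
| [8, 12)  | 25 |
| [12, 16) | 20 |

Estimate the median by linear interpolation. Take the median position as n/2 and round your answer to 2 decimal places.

Cumulative frequencies: 19, 61, 86, 106
n = 106; position = n/2 = 53.
This falls in the class [4, 8): L = 4, F = 19, f = 42, h = 4.
Median ≈ 4 + ((53 − 19) / 42) × 4 = 7.2381

7.24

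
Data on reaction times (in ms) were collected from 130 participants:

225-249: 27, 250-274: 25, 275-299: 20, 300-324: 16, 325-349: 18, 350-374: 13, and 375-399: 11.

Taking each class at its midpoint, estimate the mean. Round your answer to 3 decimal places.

297.769

Midpoints: 237, 262, 287, 312, 337, 362, 387
Σfm = 27×237 + 25×262 + 20×287 + 16×312 + 18×337 + 13×362 + 11×387 = 38710
n = Σf = 130
Mean = 38710 / 130 = 297.7692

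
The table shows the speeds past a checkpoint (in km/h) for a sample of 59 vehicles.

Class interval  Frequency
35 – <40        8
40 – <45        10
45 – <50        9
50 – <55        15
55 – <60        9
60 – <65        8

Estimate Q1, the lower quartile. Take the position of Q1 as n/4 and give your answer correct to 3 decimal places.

43.375

Cumulative frequencies: 8, 18, 27, 42, 51, 59
n = 59; position = n/4 = 14.75.
This falls in the class 40 – <45: L = 40, F = 8, f = 10, h = 5.
Lower quartile ≈ 40 + ((14.75 − 8) / 10) × 5 = 43.3750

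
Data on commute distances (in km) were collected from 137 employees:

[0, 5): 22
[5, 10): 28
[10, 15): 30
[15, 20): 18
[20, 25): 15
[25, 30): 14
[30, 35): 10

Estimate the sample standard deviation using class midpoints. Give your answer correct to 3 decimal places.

Midpoints: 2.5, 7.5, 12.5, 17.5, 22.5, 27.5, 32.5
n = 137, Σfm = 2002.5, mean = 14.6168
Σfm² = 40656.25
Σf(m − x̄)² = Σfm² − (Σfm)²/n = 40656.25 − 2002.5²/137 = 11386.1314
Sample variance = 11386.1314 / 136 = 83.7216
Standard deviation = √83.7216 = 9.1499

9.150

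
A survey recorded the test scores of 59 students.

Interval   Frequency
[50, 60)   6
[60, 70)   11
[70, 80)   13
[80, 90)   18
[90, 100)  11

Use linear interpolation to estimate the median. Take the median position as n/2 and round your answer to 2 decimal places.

Cumulative frequencies: 6, 17, 30, 48, 59
n = 59; position = n/2 = 29.5.
This falls in the class [70, 80): L = 70, F = 17, f = 13, h = 10.
Median ≈ 70 + ((29.5 − 17) / 13) × 10 = 79.6154

79.62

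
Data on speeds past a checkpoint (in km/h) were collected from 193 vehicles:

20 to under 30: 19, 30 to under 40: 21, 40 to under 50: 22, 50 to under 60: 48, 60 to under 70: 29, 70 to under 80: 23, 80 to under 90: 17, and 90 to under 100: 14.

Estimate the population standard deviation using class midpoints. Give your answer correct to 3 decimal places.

19.788

Midpoints: 25, 35, 45, 55, 65, 75, 85, 95
n = 193, Σfm = 11225, mean = 58.1606
Σfm² = 728425
Σf(m − x̄)² = Σfm² − (Σfm)²/n = 728425 − 11225²/193 = 75572.0207
Population variance = 75572.0207 / 193 = 391.5649
Standard deviation = √391.5649 = 19.7880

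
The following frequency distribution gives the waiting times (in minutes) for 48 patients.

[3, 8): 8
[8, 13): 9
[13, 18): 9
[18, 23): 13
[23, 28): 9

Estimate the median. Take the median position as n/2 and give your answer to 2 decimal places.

Cumulative frequencies: 8, 17, 26, 39, 48
n = 48; position = n/2 = 24.
This falls in the class [13, 18): L = 13, F = 17, f = 9, h = 5.
Median ≈ 13 + ((24 − 17) / 9) × 5 = 16.8889

16.89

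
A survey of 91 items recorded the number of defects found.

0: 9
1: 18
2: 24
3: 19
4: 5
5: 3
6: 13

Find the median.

2

Cumulative frequencies: 9, 27, 51, 70, 75, 78, 91
n = 91, so the median is the value in position (n+1)/2 = 46.
Position 46 falls at value 2.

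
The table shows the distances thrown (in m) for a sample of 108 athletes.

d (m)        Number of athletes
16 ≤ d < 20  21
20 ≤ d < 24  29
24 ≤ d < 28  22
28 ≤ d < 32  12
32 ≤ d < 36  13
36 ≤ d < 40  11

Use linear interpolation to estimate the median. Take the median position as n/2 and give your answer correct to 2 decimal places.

Cumulative frequencies: 21, 50, 72, 84, 97, 108
n = 108; position = n/2 = 54.
This falls in the class 24 ≤ d < 28: L = 24, F = 50, f = 22, h = 4.
Median ≈ 24 + ((54 − 50) / 22) × 4 = 24.7273

24.73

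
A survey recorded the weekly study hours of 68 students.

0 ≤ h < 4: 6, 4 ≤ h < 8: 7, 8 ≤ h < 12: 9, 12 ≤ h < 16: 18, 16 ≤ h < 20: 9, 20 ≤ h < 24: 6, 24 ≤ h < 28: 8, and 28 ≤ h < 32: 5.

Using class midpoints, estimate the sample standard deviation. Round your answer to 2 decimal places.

7.99

Midpoints: 2, 6, 10, 14, 18, 22, 26, 30
n = 68, Σfm = 1048, mean = 15.4118
Σfm² = 20432
Σf(m − x̄)² = Σfm² − (Σfm)²/n = 20432 − 1048²/68 = 4280.4706
Sample variance = 4280.4706 / 67 = 63.8876
Standard deviation = √63.8876 = 7.9930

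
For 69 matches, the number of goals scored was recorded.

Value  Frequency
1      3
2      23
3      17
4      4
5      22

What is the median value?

Cumulative frequencies: 3, 26, 43, 47, 69
n = 69, so the median is the value in position (n+1)/2 = 35.
Position 35 falls at value 3.

3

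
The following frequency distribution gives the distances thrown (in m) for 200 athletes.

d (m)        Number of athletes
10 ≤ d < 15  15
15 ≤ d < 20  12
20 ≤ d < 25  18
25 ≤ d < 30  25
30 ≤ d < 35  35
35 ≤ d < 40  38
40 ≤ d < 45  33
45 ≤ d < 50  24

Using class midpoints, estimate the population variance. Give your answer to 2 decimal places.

103.65

Midpoints: 12.5, 17.5, 22.5, 27.5, 32.5, 37.5, 42.5, 47.5
n = 200, Σfm = 6595, mean = 32.9750
Σfm² = 238200
Σf(m − x̄)² = Σfm² − (Σfm)²/n = 238200 − 6595²/200 = 20729.8750
Population variance = 20729.8750 / 200 = 103.6494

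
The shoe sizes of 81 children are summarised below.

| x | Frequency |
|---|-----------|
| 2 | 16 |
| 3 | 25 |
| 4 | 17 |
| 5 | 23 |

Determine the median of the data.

Cumulative frequencies: 16, 41, 58, 81
n = 81, so the median is the value in position (n+1)/2 = 41.
Position 41 falls at value 3.

3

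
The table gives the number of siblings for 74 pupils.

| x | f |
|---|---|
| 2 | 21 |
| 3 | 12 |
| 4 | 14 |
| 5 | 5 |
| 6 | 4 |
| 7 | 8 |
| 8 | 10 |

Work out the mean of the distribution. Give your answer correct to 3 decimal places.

4.311

Values: 2, 3, 4, 5, 6, 7, 8
Σfx = 21×2 + 12×3 + 14×4 + 5×5 + 4×6 + 8×7 + 10×8 = 319
n = Σf = 74
Mean = 319 / 74 = 4.3108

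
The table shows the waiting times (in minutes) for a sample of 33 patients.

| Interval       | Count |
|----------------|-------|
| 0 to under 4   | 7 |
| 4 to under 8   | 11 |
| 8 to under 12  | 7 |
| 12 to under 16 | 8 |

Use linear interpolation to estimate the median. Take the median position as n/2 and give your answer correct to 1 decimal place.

Cumulative frequencies: 7, 18, 25, 33
n = 33; position = n/2 = 16.5.
This falls in the class 4 to under 8: L = 4, F = 7, f = 11, h = 4.
Median ≈ 4 + ((16.5 − 7) / 11) × 4 = 7.4545

7.5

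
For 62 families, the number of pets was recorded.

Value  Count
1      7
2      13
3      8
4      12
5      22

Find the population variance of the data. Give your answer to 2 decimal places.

Values: 1, 2, 3, 4, 5
n = 62, Σfx = 215, mean = 3.4677
Σfx² = 873
Σf(x − x̄)² = Σfx² − (Σfx)²/n = 873 − 215²/62 = 127.4355
Population variance = 127.4355 / 62 = 2.0554

2.06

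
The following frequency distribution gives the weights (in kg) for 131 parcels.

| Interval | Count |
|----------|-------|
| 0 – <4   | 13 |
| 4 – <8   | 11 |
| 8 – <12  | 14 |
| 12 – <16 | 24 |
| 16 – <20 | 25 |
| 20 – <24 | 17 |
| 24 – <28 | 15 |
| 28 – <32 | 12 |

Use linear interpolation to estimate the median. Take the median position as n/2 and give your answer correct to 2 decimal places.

16.56

Cumulative frequencies: 13, 24, 38, 62, 87, 104, 119, 131
n = 131; position = n/2 = 65.5.
This falls in the class 16 – <20: L = 16, F = 62, f = 25, h = 4.
Median ≈ 16 + ((65.5 − 62) / 25) × 4 = 16.5600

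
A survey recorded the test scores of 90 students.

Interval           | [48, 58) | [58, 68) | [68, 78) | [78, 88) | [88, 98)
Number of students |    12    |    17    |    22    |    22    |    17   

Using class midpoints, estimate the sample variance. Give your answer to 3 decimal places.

Midpoints: 53, 63, 73, 83, 93
n = 90, Σfm = 6720, mean = 74.6667
Σfm² = 517010
Σf(m − x̄)² = Σfm² − (Σfm)²/n = 517010 − 6720²/90 = 15250.0000
Sample variance = 15250.0000 / 89 = 171.3483

171.348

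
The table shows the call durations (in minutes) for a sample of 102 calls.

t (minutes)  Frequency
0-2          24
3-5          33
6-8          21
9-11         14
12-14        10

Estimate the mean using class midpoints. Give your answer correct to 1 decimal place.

5.6

Midpoints: 1, 4, 7, 10, 13
Σfm = 24×1 + 33×4 + 21×7 + 14×10 + 10×13 = 573
n = Σf = 102
Mean = 573 / 102 = 5.6176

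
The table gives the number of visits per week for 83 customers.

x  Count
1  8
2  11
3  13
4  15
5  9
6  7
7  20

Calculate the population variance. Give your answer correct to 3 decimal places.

Values: 1, 2, 3, 4, 5, 6, 7
n = 83, Σfx = 356, mean = 4.2892
Σfx² = 1866
Σf(x − x̄)² = Σfx² − (Σfx)²/n = 1866 − 356²/83 = 339.0602
Population variance = 339.0602 / 83 = 4.0851

4.085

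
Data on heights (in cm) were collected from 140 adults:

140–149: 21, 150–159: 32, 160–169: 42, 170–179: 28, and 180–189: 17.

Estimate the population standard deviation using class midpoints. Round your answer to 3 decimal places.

Midpoints: 144.5, 154.5, 164.5, 174.5, 184.5
n = 140, Σfm = 22910, mean = 163.6429
Σfm² = 3770155
Σf(m − x̄)² = Σfm² − (Σfm)²/n = 3770155 − 22910²/140 = 21097.1429
Population variance = 21097.1429 / 140 = 150.6939
Standard deviation = √150.6939 = 12.2757

12.276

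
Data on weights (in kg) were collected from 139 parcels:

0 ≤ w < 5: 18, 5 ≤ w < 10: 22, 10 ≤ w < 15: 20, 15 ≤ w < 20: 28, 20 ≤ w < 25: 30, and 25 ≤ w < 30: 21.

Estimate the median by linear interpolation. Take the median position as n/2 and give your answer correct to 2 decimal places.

16.70

Cumulative frequencies: 18, 40, 60, 88, 118, 139
n = 139; position = n/2 = 69.5.
This falls in the class 15 ≤ w < 20: L = 15, F = 60, f = 28, h = 5.
Median ≈ 15 + ((69.5 − 60) / 28) × 5 = 16.6964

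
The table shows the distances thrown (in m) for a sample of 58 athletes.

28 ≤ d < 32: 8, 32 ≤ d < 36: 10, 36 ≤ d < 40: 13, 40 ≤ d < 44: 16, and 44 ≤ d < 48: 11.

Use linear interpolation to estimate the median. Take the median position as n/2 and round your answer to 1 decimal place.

Cumulative frequencies: 8, 18, 31, 47, 58
n = 58; position = n/2 = 29.
This falls in the class 36 ≤ d < 40: L = 36, F = 18, f = 13, h = 4.
Median ≈ 36 + ((29 − 18) / 13) × 4 = 39.3846

39.4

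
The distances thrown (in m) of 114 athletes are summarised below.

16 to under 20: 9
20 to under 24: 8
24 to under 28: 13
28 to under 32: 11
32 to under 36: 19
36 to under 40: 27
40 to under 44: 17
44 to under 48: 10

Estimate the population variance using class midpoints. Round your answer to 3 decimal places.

65.078

Midpoints: 18, 22, 26, 30, 34, 38, 42, 46
n = 114, Σfm = 3852, mean = 33.7895
Σfm² = 137576
Σf(m − x̄)² = Σfm² − (Σfm)²/n = 137576 − 3852²/114 = 7418.9474
Population variance = 7418.9474 / 114 = 65.0785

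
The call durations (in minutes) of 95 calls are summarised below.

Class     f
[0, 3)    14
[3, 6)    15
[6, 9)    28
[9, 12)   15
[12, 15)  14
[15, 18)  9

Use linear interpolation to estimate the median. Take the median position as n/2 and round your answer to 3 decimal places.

7.982

Cumulative frequencies: 14, 29, 57, 72, 86, 95
n = 95; position = n/2 = 47.5.
This falls in the class [6, 9): L = 6, F = 29, f = 28, h = 3.
Median ≈ 6 + ((47.5 − 29) / 28) × 3 = 7.9821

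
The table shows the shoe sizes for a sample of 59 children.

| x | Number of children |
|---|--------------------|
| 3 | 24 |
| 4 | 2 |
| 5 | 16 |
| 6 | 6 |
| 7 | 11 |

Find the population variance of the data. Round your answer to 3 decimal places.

2.369

Values: 3, 4, 5, 6, 7
n = 59, Σfx = 273, mean = 4.6271
Σfx² = 1403
Σf(x − x̄)² = Σfx² − (Σfx)²/n = 1403 − 273²/59 = 139.7966
Population variance = 139.7966 / 59 = 2.3694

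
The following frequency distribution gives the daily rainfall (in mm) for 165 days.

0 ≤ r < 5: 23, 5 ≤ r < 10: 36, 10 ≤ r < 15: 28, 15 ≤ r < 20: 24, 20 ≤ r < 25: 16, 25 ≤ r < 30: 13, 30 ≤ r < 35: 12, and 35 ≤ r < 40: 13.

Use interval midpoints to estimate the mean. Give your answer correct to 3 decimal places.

Midpoints: 2.5, 7.5, 12.5, 17.5, 22.5, 27.5, 32.5, 37.5
Σfm = 23×2.5 + 36×7.5 + 28×12.5 + 24×17.5 + 16×22.5 + 13×27.5 + 12×32.5 + 13×37.5 = 2692.5
n = Σf = 165
Mean = 2692.5 / 165 = 16.3182

16.318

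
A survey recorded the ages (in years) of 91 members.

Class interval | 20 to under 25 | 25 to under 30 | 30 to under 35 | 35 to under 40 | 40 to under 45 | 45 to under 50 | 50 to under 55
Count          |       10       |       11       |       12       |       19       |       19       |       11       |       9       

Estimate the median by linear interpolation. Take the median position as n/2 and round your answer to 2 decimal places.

38.29

Cumulative frequencies: 10, 21, 33, 52, 71, 82, 91
n = 91; position = n/2 = 45.5.
This falls in the class 35 to under 40: L = 35, F = 33, f = 19, h = 5.
Median ≈ 35 + ((45.5 − 33) / 19) × 5 = 38.2895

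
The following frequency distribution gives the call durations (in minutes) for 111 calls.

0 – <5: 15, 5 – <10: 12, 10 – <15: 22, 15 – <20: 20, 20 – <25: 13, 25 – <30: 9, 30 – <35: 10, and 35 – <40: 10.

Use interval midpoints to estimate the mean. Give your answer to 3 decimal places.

Midpoints: 2.5, 7.5, 12.5, 17.5, 22.5, 27.5, 32.5, 37.5
Σfm = 15×2.5 + 12×7.5 + 22×12.5 + 20×17.5 + 13×22.5 + 9×27.5 + 10×32.5 + 10×37.5 = 1992.5
n = Σf = 111
Mean = 1992.5 / 111 = 17.9505

17.950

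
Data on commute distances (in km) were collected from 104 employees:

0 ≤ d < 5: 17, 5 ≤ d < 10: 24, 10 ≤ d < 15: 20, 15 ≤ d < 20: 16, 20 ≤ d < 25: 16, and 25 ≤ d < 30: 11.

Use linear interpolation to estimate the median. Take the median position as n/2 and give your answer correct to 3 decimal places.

12.750

Cumulative frequencies: 17, 41, 61, 77, 93, 104
n = 104; position = n/2 = 52.
This falls in the class 10 ≤ d < 15: L = 10, F = 41, f = 20, h = 5.
Median ≈ 10 + ((52 − 41) / 20) × 5 = 12.7500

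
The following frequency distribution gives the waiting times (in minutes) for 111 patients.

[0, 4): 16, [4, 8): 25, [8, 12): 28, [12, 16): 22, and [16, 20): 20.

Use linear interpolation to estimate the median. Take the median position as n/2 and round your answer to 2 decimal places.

Cumulative frequencies: 16, 41, 69, 91, 111
n = 111; position = n/2 = 55.5.
This falls in the class [8, 12): L = 8, F = 41, f = 28, h = 4.
Median ≈ 8 + ((55.5 − 41) / 28) × 4 = 10.0714

10.07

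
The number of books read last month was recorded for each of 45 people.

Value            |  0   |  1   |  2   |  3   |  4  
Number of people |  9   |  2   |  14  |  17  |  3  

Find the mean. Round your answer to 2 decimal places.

Values: 0, 1, 2, 3, 4
Σfx = 9×0 + 2×1 + 14×2 + 17×3 + 3×4 = 93
n = Σf = 45
Mean = 93 / 45 = 2.0667

2.07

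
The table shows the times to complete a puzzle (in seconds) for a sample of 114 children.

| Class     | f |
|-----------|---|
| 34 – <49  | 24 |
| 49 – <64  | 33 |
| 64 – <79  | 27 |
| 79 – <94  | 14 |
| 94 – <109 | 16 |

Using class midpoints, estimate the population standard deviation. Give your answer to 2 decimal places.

19.68

Midpoints: 41.5, 56.5, 71.5, 86.5, 101.5
n = 114, Σfm = 7626, mean = 66.8947
Σfm² = 554296.5
Σf(m − x̄)² = Σfm² − (Σfm)²/n = 554296.5 − 7626²/114 = 44157.2368
Population variance = 44157.2368 / 114 = 387.3442
Standard deviation = √387.3442 = 19.6811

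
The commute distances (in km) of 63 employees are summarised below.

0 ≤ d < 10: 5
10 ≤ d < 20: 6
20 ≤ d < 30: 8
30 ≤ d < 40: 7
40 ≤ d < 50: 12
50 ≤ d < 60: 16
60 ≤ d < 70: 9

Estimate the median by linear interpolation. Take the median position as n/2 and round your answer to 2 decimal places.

Cumulative frequencies: 5, 11, 19, 26, 38, 54, 63
n = 63; position = n/2 = 31.5.
This falls in the class 40 ≤ d < 50: L = 40, F = 26, f = 12, h = 10.
Median ≈ 40 + ((31.5 − 26) / 12) × 10 = 44.5833

44.58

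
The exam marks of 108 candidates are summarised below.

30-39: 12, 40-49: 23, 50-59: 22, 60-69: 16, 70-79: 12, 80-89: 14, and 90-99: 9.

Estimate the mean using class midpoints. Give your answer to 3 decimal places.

Midpoints: 34.5, 44.5, 54.5, 64.5, 74.5, 84.5, 94.5
Σfm = 12×34.5 + 23×44.5 + 22×54.5 + 16×64.5 + 12×74.5 + 14×84.5 + 9×94.5 = 6596
n = Σf = 108
Mean = 6596 / 108 = 61.0741

61.074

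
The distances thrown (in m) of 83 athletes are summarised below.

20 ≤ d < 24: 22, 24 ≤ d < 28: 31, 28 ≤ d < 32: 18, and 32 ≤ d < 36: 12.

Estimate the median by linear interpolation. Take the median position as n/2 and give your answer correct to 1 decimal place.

Cumulative frequencies: 22, 53, 71, 83
n = 83; position = n/2 = 41.5.
This falls in the class 24 ≤ d < 28: L = 24, F = 22, f = 31, h = 4.
Median ≈ 24 + ((41.5 − 22) / 31) × 4 = 26.5161

26.5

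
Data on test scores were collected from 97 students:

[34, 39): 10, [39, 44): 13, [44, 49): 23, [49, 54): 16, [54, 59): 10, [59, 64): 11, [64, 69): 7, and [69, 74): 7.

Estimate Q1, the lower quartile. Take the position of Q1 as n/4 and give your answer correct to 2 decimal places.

44.27

Cumulative frequencies: 10, 23, 46, 62, 72, 83, 90, 97
n = 97; position = n/4 = 24.25.
This falls in the class [44, 49): L = 44, F = 23, f = 23, h = 5.
Lower quartile ≈ 44 + ((24.25 − 23) / 23) × 5 = 44.2717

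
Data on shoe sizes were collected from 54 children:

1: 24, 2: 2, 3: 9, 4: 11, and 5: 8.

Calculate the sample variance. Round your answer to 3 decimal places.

2.476

Values: 1, 2, 3, 4, 5
n = 54, Σfx = 139, mean = 2.5741
Σfx² = 489
Σf(x − x̄)² = Σfx² − (Σfx)²/n = 489 − 139²/54 = 131.2037
Sample variance = 131.2037 / 53 = 2.4755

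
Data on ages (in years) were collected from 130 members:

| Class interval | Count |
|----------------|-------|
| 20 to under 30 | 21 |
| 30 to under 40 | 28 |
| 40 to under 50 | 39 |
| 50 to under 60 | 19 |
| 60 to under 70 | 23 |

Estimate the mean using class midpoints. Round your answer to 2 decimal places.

44.62

Midpoints: 25, 35, 45, 55, 65
Σfm = 21×25 + 28×35 + 39×45 + 19×55 + 23×65 = 5800
n = Σf = 130
Mean = 5800 / 130 = 44.6154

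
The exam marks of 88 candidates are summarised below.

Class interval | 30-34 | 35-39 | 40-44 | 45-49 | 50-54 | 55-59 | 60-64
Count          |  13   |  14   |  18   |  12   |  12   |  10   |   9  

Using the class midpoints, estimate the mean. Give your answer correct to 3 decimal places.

45.523

Midpoints: 32, 37, 42, 47, 52, 57, 62
Σfm = 13×32 + 14×37 + 18×42 + 12×47 + 12×52 + 10×57 + 9×62 = 4006
n = Σf = 88
Mean = 4006 / 88 = 45.5227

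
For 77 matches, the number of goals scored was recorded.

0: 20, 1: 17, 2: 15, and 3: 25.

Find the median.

Cumulative frequencies: 20, 37, 52, 77
n = 77, so the median is the value in position (n+1)/2 = 39.
Position 39 falls at value 2.

2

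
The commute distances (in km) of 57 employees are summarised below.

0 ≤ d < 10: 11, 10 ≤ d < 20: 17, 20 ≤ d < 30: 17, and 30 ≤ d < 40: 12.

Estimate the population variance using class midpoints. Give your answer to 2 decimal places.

Midpoints: 5, 15, 25, 35
n = 57, Σfm = 1155, mean = 20.2632
Σfm² = 29425
Σf(m − x̄)² = Σfm² − (Σfm)²/n = 29425 − 1155²/57 = 6021.0526
Population variance = 6021.0526 / 57 = 105.6325

105.63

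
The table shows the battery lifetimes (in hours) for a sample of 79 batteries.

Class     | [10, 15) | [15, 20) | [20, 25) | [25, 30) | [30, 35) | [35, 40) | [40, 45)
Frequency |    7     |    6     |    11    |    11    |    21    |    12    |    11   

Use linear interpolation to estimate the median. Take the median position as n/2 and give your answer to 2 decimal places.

Cumulative frequencies: 7, 13, 24, 35, 56, 68, 79
n = 79; position = n/2 = 39.5.
This falls in the class [30, 35): L = 30, F = 35, f = 21, h = 5.
Median ≈ 30 + ((39.5 − 35) / 21) × 5 = 31.0714

31.07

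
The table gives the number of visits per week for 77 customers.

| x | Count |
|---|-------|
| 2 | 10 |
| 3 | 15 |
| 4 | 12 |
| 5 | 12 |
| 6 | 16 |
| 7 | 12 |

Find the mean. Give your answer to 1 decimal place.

Values: 2, 3, 4, 5, 6, 7
Σfx = 10×2 + 15×3 + 12×4 + 12×5 + 16×6 + 12×7 = 353
n = Σf = 77
Mean = 353 / 77 = 4.5844

4.6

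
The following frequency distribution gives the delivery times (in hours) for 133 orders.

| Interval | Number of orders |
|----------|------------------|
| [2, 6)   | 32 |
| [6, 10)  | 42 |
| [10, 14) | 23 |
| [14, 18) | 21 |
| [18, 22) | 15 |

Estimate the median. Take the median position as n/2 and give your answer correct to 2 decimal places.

9.29

Cumulative frequencies: 32, 74, 97, 118, 133
n = 133; position = n/2 = 66.5.
This falls in the class [6, 10): L = 6, F = 32, f = 42, h = 4.
Median ≈ 6 + ((66.5 − 32) / 42) × 4 = 9.2857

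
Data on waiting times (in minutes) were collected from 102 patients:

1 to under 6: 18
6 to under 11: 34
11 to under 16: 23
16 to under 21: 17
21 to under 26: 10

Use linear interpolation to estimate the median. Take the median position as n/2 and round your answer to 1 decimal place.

10.9

Cumulative frequencies: 18, 52, 75, 92, 102
n = 102; position = n/2 = 51.
This falls in the class 6 to under 11: L = 6, F = 18, f = 34, h = 5.
Median ≈ 6 + ((51 − 18) / 34) × 5 = 10.8529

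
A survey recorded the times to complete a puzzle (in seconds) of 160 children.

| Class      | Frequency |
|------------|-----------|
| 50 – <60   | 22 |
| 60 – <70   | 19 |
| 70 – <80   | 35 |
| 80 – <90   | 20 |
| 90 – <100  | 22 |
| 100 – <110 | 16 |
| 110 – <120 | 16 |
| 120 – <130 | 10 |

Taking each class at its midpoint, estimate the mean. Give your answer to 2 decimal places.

85.19

Midpoints: 55, 65, 75, 85, 95, 105, 115, 125
Σfm = 22×55 + 19×65 + 35×75 + 20×85 + 22×95 + 16×105 + 16×115 + 10×125 = 13630
n = Σf = 160
Mean = 13630 / 160 = 85.1875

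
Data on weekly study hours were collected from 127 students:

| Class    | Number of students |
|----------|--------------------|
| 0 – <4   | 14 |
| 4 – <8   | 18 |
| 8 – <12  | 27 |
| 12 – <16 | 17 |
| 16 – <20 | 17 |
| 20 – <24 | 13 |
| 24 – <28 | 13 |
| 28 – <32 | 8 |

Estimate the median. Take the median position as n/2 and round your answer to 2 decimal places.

13.06

Cumulative frequencies: 14, 32, 59, 76, 93, 106, 119, 127
n = 127; position = n/2 = 63.5.
This falls in the class 12 – <16: L = 12, F = 59, f = 17, h = 4.
Median ≈ 12 + ((63.5 − 59) / 17) × 4 = 13.0588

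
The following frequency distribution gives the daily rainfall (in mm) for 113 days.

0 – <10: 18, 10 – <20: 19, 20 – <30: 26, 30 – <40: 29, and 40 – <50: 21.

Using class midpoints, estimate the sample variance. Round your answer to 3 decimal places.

180.120

Midpoints: 5, 15, 25, 35, 45
n = 113, Σfm = 2985, mean = 26.4159
Σfm² = 99025
Σf(m − x̄)² = Σfm² − (Σfm)²/n = 99025 − 2985²/113 = 20173.4513
Sample variance = 20173.4513 / 112 = 180.1201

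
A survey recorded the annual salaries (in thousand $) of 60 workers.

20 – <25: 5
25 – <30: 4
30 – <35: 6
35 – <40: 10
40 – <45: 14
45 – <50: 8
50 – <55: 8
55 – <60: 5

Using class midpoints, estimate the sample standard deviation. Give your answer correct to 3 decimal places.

9.899

Midpoints: 22.5, 27.5, 32.5, 37.5, 42.5, 47.5, 52.5, 57.5
n = 60, Σfm = 2475, mean = 41.2500
Σfm² = 107875
Σf(m − x̄)² = Σfm² − (Σfm)²/n = 107875 − 2475²/60 = 5781.2500
Sample variance = 5781.2500 / 59 = 97.9873
Standard deviation = √97.9873 = 9.8989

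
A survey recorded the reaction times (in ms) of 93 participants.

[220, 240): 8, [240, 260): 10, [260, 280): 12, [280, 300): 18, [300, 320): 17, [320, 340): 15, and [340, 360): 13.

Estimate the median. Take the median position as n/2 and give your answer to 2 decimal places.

298.33

Cumulative frequencies: 8, 18, 30, 48, 65, 80, 93
n = 93; position = n/2 = 46.5.
This falls in the class [280, 300): L = 280, F = 30, f = 18, h = 20.
Median ≈ 280 + ((46.5 − 30) / 18) × 20 = 298.3333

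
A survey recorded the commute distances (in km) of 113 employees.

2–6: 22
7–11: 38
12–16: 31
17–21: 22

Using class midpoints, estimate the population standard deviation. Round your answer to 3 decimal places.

Midpoints: 4, 9, 14, 19
n = 113, Σfm = 1282, mean = 11.3451
Σfm² = 17448
Σf(m − x̄)² = Σfm² − (Σfm)²/n = 17448 − 1282²/113 = 2903.5398
Population variance = 2903.5398 / 113 = 25.6950
Standard deviation = √25.6950 = 5.0690

5.069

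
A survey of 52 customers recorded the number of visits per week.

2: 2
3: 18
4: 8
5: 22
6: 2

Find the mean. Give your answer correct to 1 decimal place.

4.1

Values: 2, 3, 4, 5, 6
Σfx = 2×2 + 18×3 + 8×4 + 22×5 + 2×6 = 212
n = Σf = 52
Mean = 212 / 52 = 4.0769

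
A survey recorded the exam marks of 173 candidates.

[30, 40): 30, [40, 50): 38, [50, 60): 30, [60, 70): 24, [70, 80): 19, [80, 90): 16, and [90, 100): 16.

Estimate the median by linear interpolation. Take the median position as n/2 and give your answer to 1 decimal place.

Cumulative frequencies: 30, 68, 98, 122, 141, 157, 173
n = 173; position = n/2 = 86.5.
This falls in the class [50, 60): L = 50, F = 68, f = 30, h = 10.
Median ≈ 50 + ((86.5 − 68) / 30) × 10 = 56.1667

56.2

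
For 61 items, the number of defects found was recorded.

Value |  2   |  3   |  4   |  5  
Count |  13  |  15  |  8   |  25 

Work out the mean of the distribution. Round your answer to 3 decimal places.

3.738

Values: 2, 3, 4, 5
Σfx = 13×2 + 15×3 + 8×4 + 25×5 = 228
n = Σf = 61
Mean = 228 / 61 = 3.7377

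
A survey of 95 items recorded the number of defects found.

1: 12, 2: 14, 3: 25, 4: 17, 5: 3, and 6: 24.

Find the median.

3

Cumulative frequencies: 12, 26, 51, 68, 71, 95
n = 95, so the median is the value in position (n+1)/2 = 48.
Position 48 falls at value 3.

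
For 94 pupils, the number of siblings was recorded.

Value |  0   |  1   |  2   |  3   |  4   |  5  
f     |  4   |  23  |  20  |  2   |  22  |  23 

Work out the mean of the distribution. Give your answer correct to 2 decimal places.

Values: 0, 1, 2, 3, 4, 5
Σfx = 4×0 + 23×1 + 20×2 + 2×3 + 22×4 + 23×5 = 272
n = Σf = 94
Mean = 272 / 94 = 2.8936

2.89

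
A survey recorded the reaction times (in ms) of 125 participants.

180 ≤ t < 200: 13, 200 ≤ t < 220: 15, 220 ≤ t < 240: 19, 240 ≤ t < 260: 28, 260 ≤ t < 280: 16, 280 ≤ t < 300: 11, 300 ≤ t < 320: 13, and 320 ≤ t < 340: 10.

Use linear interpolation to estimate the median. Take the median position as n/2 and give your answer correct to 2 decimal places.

Cumulative frequencies: 13, 28, 47, 75, 91, 102, 115, 125
n = 125; position = n/2 = 62.5.
This falls in the class 240 ≤ t < 260: L = 240, F = 47, f = 28, h = 20.
Median ≈ 240 + ((62.5 − 47) / 28) × 20 = 251.0714

251.07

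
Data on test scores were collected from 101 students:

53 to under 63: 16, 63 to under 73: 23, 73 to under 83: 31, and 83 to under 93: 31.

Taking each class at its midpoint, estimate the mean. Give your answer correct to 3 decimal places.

Midpoints: 58, 68, 78, 88
Σfm = 16×58 + 23×68 + 31×78 + 31×88 = 7638
n = Σf = 101
Mean = 7638 / 101 = 75.6238

75.624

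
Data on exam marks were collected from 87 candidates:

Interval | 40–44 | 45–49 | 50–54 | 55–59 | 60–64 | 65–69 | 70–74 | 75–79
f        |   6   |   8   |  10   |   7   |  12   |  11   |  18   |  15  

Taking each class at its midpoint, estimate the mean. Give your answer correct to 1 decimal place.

63.0

Midpoints: 42, 47, 52, 57, 62, 67, 72, 77
Σfm = 6×42 + 8×47 + 10×52 + 7×57 + 12×62 + 11×67 + 18×72 + 15×77 = 5479
n = Σf = 87
Mean = 5479 / 87 = 62.9770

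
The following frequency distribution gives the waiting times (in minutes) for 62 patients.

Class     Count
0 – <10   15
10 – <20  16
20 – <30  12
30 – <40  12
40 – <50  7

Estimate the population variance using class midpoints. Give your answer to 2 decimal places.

Midpoints: 5, 15, 25, 35, 45
n = 62, Σfm = 1350, mean = 21.7742
Σfm² = 40350
Σf(m − x̄)² = Σfm² − (Σfm)²/n = 40350 − 1350²/62 = 10954.8387
Population variance = 10954.8387 / 62 = 176.6909

176.69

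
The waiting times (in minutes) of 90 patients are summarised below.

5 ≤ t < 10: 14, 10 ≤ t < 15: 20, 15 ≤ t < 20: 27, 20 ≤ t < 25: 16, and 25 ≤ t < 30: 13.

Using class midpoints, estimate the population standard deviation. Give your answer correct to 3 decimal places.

Midpoints: 7.5, 12.5, 17.5, 22.5, 27.5
n = 90, Σfm = 1545, mean = 17.1667
Σfm² = 30112.5
Σf(m − x̄)² = Σfm² − (Σfm)²/n = 30112.5 − 1545²/90 = 3590.0000
Population variance = 3590.0000 / 90 = 39.8889
Standard deviation = √39.8889 = 6.3158

6.316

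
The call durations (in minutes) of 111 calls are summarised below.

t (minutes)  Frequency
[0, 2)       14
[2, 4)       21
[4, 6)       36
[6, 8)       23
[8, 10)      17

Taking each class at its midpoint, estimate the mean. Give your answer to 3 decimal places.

5.144

Midpoints: 1, 3, 5, 7, 9
Σfm = 14×1 + 21×3 + 36×5 + 23×7 + 17×9 = 571
n = Σf = 111
Mean = 571 / 111 = 5.1441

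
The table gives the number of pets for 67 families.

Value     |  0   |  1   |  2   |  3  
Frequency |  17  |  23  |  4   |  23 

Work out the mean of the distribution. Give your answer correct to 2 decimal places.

Values: 0, 1, 2, 3
Σfx = 17×0 + 23×1 + 4×2 + 23×3 = 100
n = Σf = 67
Mean = 100 / 67 = 1.4925

1.49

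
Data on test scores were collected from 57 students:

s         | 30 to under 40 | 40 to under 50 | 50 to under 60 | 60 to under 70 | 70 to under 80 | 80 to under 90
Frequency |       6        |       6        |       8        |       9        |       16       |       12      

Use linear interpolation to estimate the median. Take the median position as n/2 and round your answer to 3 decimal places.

69.444

Cumulative frequencies: 6, 12, 20, 29, 45, 57
n = 57; position = n/2 = 28.5.
This falls in the class 60 to under 70: L = 60, F = 20, f = 9, h = 10.
Median ≈ 60 + ((28.5 − 20) / 9) × 10 = 69.4444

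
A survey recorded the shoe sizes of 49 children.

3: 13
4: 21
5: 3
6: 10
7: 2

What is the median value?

4

Cumulative frequencies: 13, 34, 37, 47, 49
n = 49, so the median is the value in position (n+1)/2 = 25.
Position 25 falls at value 4.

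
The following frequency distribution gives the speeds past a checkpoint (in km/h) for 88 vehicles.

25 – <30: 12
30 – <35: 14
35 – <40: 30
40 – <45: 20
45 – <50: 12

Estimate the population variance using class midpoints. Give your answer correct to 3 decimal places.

36.816

Midpoints: 27.5, 32.5, 37.5, 42.5, 47.5
n = 88, Σfm = 3330, mean = 37.8409
Σfm² = 129250
Σf(m − x̄)² = Σfm² − (Σfm)²/n = 129250 − 3330²/88 = 3239.7727
Population variance = 3239.7727 / 88 = 36.8156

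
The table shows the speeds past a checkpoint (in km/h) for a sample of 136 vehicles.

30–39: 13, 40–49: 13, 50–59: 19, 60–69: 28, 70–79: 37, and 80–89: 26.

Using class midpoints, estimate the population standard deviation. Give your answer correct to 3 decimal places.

Midpoints: 34.5, 44.5, 54.5, 64.5, 74.5, 84.5
n = 136, Σfm = 8822, mean = 64.8676
Σfm² = 605144
Σf(m − x̄)² = Σfm² − (Σfm)²/n = 605144 − 8822²/136 = 32881.6176
Population variance = 32881.6176 / 136 = 241.7766
Standard deviation = √241.7766 = 15.5492

15.549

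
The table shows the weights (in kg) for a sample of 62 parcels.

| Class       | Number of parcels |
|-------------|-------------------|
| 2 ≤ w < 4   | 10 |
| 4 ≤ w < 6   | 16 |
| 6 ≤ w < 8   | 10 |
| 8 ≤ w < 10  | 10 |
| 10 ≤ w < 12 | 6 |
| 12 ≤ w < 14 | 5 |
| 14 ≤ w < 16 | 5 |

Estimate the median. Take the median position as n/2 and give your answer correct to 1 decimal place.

7.0

Cumulative frequencies: 10, 26, 36, 46, 52, 57, 62
n = 62; position = n/2 = 31.
This falls in the class 6 ≤ w < 8: L = 6, F = 26, f = 10, h = 2.
Median ≈ 6 + ((31 − 26) / 10) × 2 = 7.0000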